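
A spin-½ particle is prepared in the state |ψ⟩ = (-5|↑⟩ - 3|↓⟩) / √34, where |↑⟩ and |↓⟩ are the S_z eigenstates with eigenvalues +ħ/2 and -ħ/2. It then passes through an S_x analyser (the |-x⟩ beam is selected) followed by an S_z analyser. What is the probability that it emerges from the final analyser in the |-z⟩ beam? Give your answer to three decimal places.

First analyser (S_x): P(|-x⟩) = |⟨-x|ψ⟩|² = 4/68.
After stage 1 the state is |-x⟩; P(|-z⟩) = |⟨-z|-x⟩|² = 1/2.
Joint probability = 4/68 × 1/2 = 0.029.

0.029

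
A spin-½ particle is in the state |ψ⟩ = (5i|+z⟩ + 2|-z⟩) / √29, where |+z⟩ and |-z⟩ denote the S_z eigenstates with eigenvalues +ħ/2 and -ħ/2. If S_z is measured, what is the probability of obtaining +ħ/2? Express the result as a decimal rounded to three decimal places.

The +ħ/2 outcome corresponds to |+z⟩. Its amplitude in |ψ⟩ is 5i/√29.
P = |5i|² / 29 = 25/29.

0.862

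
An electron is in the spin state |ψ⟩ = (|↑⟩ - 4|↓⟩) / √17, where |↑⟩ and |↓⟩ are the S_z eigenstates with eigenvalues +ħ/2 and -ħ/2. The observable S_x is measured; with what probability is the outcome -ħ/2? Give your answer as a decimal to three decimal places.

|-x⟩ = (|↑⟩ - |↓⟩)/√2, so ⟨-x|ψ⟩ = (5) / (√2·√17).
P = |5|² / 34 = 25/34.

0.735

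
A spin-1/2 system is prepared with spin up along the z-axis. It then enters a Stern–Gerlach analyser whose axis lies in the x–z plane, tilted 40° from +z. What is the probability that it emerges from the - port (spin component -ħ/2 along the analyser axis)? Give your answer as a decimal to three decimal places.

0.117

For spin-½, the probability of finding spin-up along an axis at angle θ to the initial spin direction is cos²(θ/2); spin-down is sin²(θ/2).
θ = 40°, so P = sin²(20°) ≈ 0.117.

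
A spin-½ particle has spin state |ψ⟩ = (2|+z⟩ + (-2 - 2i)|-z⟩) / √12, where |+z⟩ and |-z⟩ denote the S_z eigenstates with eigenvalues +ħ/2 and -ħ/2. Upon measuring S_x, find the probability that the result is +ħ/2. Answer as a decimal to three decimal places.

|+x⟩ = (|+z⟩ + |-z⟩)/√2, so ⟨+x|ψ⟩ = (-2i) / (√2·√12).
P = |-2i|² / 24 = 4/24.

0.167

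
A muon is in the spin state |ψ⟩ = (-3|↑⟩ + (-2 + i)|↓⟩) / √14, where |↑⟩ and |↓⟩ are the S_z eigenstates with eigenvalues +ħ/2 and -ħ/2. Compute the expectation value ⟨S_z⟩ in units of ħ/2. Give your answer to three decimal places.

⟨σ_z⟩ = |a|² - |b|² divided by |a|²+|b|², with a, b the |↑⟩, |↓⟩ amplitudes.
= (9 - 5)/14 = 4/14.
⟨S_z⟩ = (ħ/2)·⟨σ_z⟩.

0.286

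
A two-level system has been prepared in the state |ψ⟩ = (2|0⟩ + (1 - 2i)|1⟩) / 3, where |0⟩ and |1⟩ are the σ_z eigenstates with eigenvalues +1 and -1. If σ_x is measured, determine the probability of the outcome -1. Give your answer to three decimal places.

|-x⟩ = (|0⟩ - |1⟩)/√2, so ⟨-x|ψ⟩ = (1 + 2i) / (√2·3).
P = |1 + 2i|² / 18 = 5/18.

0.278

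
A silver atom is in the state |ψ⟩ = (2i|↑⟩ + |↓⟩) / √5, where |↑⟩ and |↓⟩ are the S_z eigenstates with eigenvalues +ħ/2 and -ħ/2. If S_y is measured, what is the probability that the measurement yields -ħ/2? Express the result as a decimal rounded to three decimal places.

|-y⟩ = (|↑⟩ - i|↓⟩)/√2, so ⟨-y|ψ⟩ = (3i) / (√2·√5).
P = |3i|² / 10 = 9/10.

0.900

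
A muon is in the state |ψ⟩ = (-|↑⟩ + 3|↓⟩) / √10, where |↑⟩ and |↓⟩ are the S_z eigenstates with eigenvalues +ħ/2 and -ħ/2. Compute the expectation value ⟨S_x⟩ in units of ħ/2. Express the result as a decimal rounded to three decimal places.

⟨σ_x⟩ = 2 Re(a* b)/(|a|²+|b|²) with a = -1, b = 3.
a* b = -3, so ⟨σ_x⟩ = -6/10.
⟨S_x⟩ = (ħ/2)·⟨σ_x⟩.

-0.600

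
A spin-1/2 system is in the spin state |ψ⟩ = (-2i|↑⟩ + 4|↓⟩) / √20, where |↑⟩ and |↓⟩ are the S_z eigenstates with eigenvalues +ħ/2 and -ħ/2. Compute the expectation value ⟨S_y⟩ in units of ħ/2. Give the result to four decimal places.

⟨σ_y⟩ = 2 Im(a* b)/(|a|²+|b|²) with a = -2i, b = 4.
a* b = 8i, so ⟨σ_y⟩ = 16/20.
⟨S_y⟩ = (ħ/2)·⟨σ_y⟩.

0.8000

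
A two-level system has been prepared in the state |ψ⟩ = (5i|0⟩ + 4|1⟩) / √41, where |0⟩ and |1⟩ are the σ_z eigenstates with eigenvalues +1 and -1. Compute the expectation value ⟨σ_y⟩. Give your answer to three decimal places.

-0.976

⟨σ_y⟩ = 2 Im(a* b)/(|a|²+|b|²) with a = 5i, b = 4.
a* b = -20i, so ⟨σ_y⟩ = -40/41.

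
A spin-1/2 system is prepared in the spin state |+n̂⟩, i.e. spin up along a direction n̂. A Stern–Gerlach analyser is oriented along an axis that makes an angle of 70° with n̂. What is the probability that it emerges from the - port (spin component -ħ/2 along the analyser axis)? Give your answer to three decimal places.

0.329

For spin-½, the probability of finding spin-up along an axis at angle θ to the initial spin direction is cos²(θ/2); spin-down is sin²(θ/2).
θ = 70°, so P = sin²(35°) ≈ 0.329.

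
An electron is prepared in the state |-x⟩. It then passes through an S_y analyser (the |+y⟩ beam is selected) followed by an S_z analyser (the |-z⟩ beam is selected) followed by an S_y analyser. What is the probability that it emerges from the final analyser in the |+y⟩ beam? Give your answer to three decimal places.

First analyser (S_y): from |-x⟩, P(|+y⟩) = 1/2.
After stage 1 the state is |+y⟩; P(|-z⟩) = |⟨-z|+y⟩|² = 1/2.
After stage 2 the state is |-z⟩; P(|+y⟩) = |⟨+y|-z⟩|² = 1/2.
Joint probability = 1/2 × 1/2 × 1/2 = 0.125.

0.125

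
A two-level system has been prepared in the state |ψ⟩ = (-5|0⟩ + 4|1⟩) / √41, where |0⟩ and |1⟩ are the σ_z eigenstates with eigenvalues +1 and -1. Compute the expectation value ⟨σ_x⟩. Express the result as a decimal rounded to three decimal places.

⟨σ_x⟩ = 2 Re(a* b)/(|a|²+|b|²) with a = -5, b = 4.
a* b = -20, so ⟨σ_x⟩ = -40/41.

-0.976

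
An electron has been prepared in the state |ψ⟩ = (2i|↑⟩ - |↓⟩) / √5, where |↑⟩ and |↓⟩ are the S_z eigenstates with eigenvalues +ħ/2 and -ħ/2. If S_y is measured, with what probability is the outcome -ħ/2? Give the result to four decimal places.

|-y⟩ = (|↑⟩ - i|↓⟩)/√2, so ⟨-y|ψ⟩ = (i) / (√2·√5).
P = |i|² / 10 = 1/10.

0.1000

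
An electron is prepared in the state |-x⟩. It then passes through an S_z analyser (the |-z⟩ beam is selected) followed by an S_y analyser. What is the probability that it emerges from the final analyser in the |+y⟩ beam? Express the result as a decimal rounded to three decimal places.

0.250

First analyser (S_z): from |-x⟩, P(|-z⟩) = 1/2.
After stage 1 the state is |-z⟩; P(|+y⟩) = |⟨+y|-z⟩|² = 1/2.
Joint probability = 1/2 × 1/2 = 0.250.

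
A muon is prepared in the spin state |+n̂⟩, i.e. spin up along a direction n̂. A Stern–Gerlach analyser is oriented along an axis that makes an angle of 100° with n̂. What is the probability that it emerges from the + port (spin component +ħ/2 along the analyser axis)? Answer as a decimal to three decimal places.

For spin-½, the probability of finding spin-up along an axis at angle θ to the initial spin direction is cos²(θ/2); spin-down is sin²(θ/2).
θ = 100°, so P = cos²(50°) ≈ 0.413.

0.413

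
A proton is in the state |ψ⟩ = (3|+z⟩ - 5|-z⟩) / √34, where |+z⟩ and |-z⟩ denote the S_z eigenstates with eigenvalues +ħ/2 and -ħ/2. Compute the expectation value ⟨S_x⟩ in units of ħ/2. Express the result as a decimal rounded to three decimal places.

-0.882

⟨σ_x⟩ = 2 Re(a* b)/(|a|²+|b|²) with a = 3, b = -5.
a* b = -15, so ⟨σ_x⟩ = -30/34.
⟨S_x⟩ = (ħ/2)·⟨σ_x⟩.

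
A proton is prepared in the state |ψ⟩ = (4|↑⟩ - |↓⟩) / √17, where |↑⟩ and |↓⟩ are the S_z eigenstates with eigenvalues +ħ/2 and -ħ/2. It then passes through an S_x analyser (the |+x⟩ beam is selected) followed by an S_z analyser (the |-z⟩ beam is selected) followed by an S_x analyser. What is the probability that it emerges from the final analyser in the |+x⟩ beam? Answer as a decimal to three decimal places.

First analyser (S_x): P(|+x⟩) = |⟨+x|ψ⟩|² = 9/34.
After stage 1 the state is |+x⟩; P(|-z⟩) = |⟨-z|+x⟩|² = 1/2.
After stage 2 the state is |-z⟩; P(|+x⟩) = |⟨+x|-z⟩|² = 1/2.
Joint probability = 9/34 × 1/2 × 1/2 = 0.066.

0.066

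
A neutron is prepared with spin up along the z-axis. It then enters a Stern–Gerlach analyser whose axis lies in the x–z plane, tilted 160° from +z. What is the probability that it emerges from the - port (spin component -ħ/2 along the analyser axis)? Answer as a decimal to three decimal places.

0.970

For spin-½, the probability of finding spin-up along an axis at angle θ to the initial spin direction is cos²(θ/2); spin-down is sin²(θ/2).
θ = 160°, so P = sin²(80°) ≈ 0.970.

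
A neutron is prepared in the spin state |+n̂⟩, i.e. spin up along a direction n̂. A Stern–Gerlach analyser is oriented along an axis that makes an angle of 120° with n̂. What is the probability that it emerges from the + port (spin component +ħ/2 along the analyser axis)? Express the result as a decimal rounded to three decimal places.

0.250

For spin-½, the probability of finding spin-up along an axis at angle θ to the initial spin direction is cos²(θ/2); spin-down is sin²(θ/2).
θ = 120°, so P = cos²(60°) ≈ 0.250.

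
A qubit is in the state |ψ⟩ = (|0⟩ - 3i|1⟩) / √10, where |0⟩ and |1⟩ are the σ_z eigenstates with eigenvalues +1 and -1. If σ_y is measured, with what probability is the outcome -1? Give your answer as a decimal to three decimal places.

|-y⟩ = (|0⟩ - i|1⟩)/√2, so ⟨-y|ψ⟩ = (4) / (√2·√10).
P = |4|² / 20 = 16/20.

0.800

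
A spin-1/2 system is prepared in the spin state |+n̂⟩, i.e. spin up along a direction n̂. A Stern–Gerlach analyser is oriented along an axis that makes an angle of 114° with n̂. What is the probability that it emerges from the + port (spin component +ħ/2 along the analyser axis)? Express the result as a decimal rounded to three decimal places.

For spin-½, the probability of finding spin-up along an axis at angle θ to the initial spin direction is cos²(θ/2); spin-down is sin²(θ/2).
θ = 114°, so P = cos²(57°) ≈ 0.297.

0.297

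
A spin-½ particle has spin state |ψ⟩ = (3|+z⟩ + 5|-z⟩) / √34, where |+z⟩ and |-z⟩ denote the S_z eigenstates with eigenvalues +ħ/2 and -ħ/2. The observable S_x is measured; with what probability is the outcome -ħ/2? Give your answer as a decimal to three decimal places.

|-x⟩ = (|+z⟩ - |-z⟩)/√2, so ⟨-x|ψ⟩ = (-2) / (√2·√34).
P = |-2|² / 68 = 4/68.

0.059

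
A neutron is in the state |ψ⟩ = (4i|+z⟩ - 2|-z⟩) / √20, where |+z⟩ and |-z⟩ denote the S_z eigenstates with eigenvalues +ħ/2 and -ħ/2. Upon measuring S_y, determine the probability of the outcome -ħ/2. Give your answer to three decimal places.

0.100

|-y⟩ = (|+z⟩ - i|-z⟩)/√2, so ⟨-y|ψ⟩ = (2i) / (√2·√20).
P = |2i|² / 40 = 4/40.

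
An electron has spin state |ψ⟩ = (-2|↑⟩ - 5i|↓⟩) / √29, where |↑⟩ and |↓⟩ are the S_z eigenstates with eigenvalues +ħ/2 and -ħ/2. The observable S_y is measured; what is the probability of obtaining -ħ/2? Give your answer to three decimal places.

0.155

|-y⟩ = (|↑⟩ - i|↓⟩)/√2, so ⟨-y|ψ⟩ = (3) / (√2·√29).
P = |3|² / 58 = 9/58.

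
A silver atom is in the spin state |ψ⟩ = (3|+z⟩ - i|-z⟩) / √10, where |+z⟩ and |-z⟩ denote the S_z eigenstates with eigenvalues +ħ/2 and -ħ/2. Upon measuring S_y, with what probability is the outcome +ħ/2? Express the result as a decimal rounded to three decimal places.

|+y⟩ = (|+z⟩ + i|-z⟩)/√2, so ⟨+y|ψ⟩ = (2) / (√2·√10).
P = |2|² / 20 = 4/20.

0.200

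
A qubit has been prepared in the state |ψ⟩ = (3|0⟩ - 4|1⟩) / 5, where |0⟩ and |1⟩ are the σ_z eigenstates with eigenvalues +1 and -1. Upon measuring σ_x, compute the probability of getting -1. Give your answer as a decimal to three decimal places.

|-x⟩ = (|0⟩ - |1⟩)/√2, so ⟨-x|ψ⟩ = (7) / (√2·5).
P = |7|² / 50 = 49/50.

0.980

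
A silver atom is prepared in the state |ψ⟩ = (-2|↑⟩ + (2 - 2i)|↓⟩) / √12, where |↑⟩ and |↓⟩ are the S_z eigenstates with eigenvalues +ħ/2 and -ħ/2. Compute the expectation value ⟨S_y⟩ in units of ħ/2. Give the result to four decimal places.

⟨σ_y⟩ = 2 Im(a* b)/(|a|²+|b|²) with a = -2, b = (2 - 2i).
a* b = (-4 + 4i), so ⟨σ_y⟩ = 8/12.
⟨S_y⟩ = (ħ/2)·⟨σ_y⟩.

0.6667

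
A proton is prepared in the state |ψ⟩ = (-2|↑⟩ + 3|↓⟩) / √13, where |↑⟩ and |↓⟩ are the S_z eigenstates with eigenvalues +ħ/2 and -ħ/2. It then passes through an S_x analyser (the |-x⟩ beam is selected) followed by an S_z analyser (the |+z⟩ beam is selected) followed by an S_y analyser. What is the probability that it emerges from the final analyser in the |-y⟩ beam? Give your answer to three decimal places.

First analyser (S_x): P(|-x⟩) = |⟨-x|ψ⟩|² = 25/26.
After stage 1 the state is |-x⟩; P(|+z⟩) = |⟨+z|-x⟩|² = 1/2.
After stage 2 the state is |+z⟩; P(|-y⟩) = |⟨-y|+z⟩|² = 1/2.
Joint probability = 25/26 × 1/2 × 1/2 = 0.240.

0.240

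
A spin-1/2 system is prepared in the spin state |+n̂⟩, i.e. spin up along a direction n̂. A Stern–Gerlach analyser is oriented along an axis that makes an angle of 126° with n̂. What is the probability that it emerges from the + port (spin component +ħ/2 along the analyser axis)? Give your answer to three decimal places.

For spin-½, the probability of finding spin-up along an axis at angle θ to the initial spin direction is cos²(θ/2); spin-down is sin²(θ/2).
θ = 126°, so P = cos²(63°) ≈ 0.206.

0.206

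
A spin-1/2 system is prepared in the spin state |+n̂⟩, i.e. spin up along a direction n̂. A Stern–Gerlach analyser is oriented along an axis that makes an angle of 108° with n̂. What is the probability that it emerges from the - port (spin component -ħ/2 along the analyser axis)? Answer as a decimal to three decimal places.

0.655

For spin-½, the probability of finding spin-up along an axis at angle θ to the initial spin direction is cos²(θ/2); spin-down is sin²(θ/2).
θ = 108°, so P = sin²(54°) ≈ 0.655.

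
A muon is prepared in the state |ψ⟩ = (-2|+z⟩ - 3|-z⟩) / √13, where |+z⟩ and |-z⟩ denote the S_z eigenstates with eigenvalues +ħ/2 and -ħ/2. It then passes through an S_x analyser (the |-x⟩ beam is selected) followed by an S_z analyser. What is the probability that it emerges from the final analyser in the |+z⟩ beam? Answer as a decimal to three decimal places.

First analyser (S_x): P(|-x⟩) = |⟨-x|ψ⟩|² = 1/26.
After stage 1 the state is |-x⟩; P(|+z⟩) = |⟨+z|-x⟩|² = 1/2.
Joint probability = 1/26 × 1/2 = 0.019.

0.019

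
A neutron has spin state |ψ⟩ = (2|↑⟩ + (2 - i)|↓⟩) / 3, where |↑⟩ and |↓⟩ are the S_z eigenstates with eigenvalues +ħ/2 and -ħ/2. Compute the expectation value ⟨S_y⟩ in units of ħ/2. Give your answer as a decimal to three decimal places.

-0.444

⟨σ_y⟩ = 2 Im(a* b)/(|a|²+|b|²) with a = 2, b = (2 - i).
a* b = (4 - 2i), so ⟨σ_y⟩ = -4/9.
⟨S_y⟩ = (ħ/2)·⟨σ_y⟩.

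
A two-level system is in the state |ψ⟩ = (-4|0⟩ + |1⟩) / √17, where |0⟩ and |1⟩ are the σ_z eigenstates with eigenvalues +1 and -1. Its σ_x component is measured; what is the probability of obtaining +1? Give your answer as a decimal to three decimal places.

|+x⟩ = (|0⟩ + |1⟩)/√2, so ⟨+x|ψ⟩ = (-3) / (√2·√17).
P = |-3|² / 34 = 9/34.

0.265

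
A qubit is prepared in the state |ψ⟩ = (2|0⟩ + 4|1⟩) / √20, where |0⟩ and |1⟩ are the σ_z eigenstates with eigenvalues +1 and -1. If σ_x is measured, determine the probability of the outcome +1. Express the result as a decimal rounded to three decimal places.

|+x⟩ = (|0⟩ + |1⟩)/√2, so ⟨+x|ψ⟩ = (6) / (√2·√20).
P = |6|² / 40 = 36/40.

0.900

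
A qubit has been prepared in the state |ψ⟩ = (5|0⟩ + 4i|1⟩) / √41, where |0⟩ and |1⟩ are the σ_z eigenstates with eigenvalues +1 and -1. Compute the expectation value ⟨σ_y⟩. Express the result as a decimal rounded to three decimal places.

0.976

⟨σ_y⟩ = 2 Im(a* b)/(|a|²+|b|²) with a = 5, b = 4i.
a* b = 20i, so ⟨σ_y⟩ = 40/41.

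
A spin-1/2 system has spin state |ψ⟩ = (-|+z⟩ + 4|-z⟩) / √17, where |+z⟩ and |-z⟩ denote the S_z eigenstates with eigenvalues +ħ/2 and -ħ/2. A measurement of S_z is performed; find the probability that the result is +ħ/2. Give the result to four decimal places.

The +ħ/2 outcome corresponds to |+z⟩. Its amplitude in |ψ⟩ is -1/√17.
P = |-1|² / 17 = 1/17.

0.0588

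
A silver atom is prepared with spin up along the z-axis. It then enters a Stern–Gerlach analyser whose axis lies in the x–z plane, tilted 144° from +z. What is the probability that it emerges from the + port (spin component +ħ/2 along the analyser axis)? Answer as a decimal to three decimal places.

0.095

For spin-½, the probability of finding spin-up along an axis at angle θ to the initial spin direction is cos²(θ/2); spin-down is sin²(θ/2).
θ = 144°, so P = cos²(72°) ≈ 0.095.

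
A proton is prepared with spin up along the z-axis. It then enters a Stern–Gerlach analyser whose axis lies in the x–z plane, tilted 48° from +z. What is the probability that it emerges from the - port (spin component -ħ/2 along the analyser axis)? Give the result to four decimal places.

For spin-½, the probability of finding spin-up along an axis at angle θ to the initial spin direction is cos²(θ/2); spin-down is sin²(θ/2).
θ = 48°, so P = sin²(24°) ≈ 0.1654.

0.1654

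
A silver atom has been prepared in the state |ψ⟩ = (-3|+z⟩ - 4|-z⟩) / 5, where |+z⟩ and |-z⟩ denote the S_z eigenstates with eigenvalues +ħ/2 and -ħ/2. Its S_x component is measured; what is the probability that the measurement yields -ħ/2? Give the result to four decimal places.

0.0200

|-x⟩ = (|+z⟩ - |-z⟩)/√2, so ⟨-x|ψ⟩ = (1) / (√2·5).
P = |1|² / 50 = 1/50.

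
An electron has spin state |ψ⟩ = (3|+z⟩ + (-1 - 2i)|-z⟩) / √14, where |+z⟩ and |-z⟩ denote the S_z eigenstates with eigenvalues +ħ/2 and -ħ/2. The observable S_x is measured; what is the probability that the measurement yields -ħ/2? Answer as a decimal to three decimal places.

0.714

|-x⟩ = (|+z⟩ - |-z⟩)/√2, so ⟨-x|ψ⟩ = (4 + 2i) / (√2·√14).
P = |4 + 2i|² / 28 = 20/28.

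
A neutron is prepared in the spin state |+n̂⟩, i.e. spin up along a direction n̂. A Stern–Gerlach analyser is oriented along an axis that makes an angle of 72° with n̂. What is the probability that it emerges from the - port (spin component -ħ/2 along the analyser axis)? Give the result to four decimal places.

For spin-½, the probability of finding spin-up along an axis at angle θ to the initial spin direction is cos²(θ/2); spin-down is sin²(θ/2).
θ = 72°, so P = sin²(36°) ≈ 0.3455.

0.3455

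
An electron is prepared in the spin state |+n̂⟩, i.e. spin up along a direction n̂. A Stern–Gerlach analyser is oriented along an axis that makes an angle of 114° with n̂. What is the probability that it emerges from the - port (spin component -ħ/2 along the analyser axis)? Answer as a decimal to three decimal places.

0.703

For spin-½, the probability of finding spin-up along an axis at angle θ to the initial spin direction is cos²(θ/2); spin-down is sin²(θ/2).
θ = 114°, so P = sin²(57°) ≈ 0.703.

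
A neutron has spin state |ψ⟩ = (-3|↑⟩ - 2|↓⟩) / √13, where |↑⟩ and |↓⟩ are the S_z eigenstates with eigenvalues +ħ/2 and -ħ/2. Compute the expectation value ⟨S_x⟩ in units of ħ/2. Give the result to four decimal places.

⟨σ_x⟩ = 2 Re(a* b)/(|a|²+|b|²) with a = -3, b = -2.
a* b = 6, so ⟨σ_x⟩ = 12/13.
⟨S_x⟩ = (ħ/2)·⟨σ_x⟩.

0.9231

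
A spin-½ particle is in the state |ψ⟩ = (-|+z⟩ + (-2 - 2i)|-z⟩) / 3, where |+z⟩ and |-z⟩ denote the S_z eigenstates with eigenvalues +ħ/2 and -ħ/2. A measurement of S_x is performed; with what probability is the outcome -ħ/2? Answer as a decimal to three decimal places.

|-x⟩ = (|+z⟩ - |-z⟩)/√2, so ⟨-x|ψ⟩ = (1 + 2i) / (√2·3).
P = |1 + 2i|² / 18 = 5/18.

0.278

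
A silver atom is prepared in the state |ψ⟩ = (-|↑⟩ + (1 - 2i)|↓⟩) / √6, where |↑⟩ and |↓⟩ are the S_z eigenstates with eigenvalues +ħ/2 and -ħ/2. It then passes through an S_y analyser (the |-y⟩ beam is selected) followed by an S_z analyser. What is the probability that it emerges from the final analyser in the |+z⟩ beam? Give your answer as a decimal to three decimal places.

First analyser (S_y): P(|-y⟩) = |⟨-y|ψ⟩|² = 2/12.
After stage 1 the state is |-y⟩; P(|+z⟩) = |⟨+z|-y⟩|² = 1/2.
Joint probability = 2/12 × 1/2 = 0.083.

0.083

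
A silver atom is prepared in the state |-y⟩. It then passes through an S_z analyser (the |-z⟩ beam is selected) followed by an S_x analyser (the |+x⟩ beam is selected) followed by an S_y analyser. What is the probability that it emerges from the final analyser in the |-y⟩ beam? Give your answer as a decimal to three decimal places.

First analyser (S_z): from |-y⟩, P(|-z⟩) = 1/2.
After stage 1 the state is |-z⟩; P(|+x⟩) = |⟨+x|-z⟩|² = 1/2.
After stage 2 the state is |+x⟩; P(|-y⟩) = |⟨-y|+x⟩|² = 1/2.
Joint probability = 1/2 × 1/2 × 1/2 = 0.125.

0.125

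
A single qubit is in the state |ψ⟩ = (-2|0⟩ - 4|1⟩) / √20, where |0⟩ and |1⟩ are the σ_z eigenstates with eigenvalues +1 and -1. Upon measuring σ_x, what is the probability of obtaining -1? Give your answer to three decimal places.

0.100

|-x⟩ = (|0⟩ - |1⟩)/√2, so ⟨-x|ψ⟩ = (2) / (√2·√20).
P = |2|² / 40 = 4/40.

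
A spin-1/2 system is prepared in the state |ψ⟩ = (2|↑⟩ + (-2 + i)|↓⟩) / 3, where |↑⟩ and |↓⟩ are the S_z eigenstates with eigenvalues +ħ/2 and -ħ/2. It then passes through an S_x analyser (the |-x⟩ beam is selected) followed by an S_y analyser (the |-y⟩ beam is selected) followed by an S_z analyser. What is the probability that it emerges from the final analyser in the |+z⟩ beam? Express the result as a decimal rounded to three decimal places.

0.236

First analyser (S_x): P(|-x⟩) = |⟨-x|ψ⟩|² = 17/18.
After stage 1 the state is |-x⟩; P(|-y⟩) = |⟨-y|-x⟩|² = 1/2.
After stage 2 the state is |-y⟩; P(|+z⟩) = |⟨+z|-y⟩|² = 1/2.
Joint probability = 17/18 × 1/2 × 1/2 = 0.236.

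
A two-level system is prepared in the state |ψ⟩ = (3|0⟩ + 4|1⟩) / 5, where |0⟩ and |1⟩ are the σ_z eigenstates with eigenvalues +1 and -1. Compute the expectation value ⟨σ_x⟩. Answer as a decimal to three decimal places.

⟨σ_x⟩ = 2 Re(a* b)/(|a|²+|b|²) with a = 3, b = 4.
a* b = 12, so ⟨σ_x⟩ = 24/25.

0.960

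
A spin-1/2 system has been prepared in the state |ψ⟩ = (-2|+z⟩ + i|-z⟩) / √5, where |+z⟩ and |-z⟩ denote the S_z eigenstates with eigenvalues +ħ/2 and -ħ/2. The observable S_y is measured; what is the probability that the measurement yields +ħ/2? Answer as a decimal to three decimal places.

0.100

|+y⟩ = (|+z⟩ + i|-z⟩)/√2, so ⟨+y|ψ⟩ = (-1) / (√2·√5).
P = |-1|² / 10 = 1/10.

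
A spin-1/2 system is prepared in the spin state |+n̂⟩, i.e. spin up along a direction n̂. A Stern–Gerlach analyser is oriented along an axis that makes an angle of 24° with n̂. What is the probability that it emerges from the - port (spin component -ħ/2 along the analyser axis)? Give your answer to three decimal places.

For spin-½, the probability of finding spin-up along an axis at angle θ to the initial spin direction is cos²(θ/2); spin-down is sin²(θ/2).
θ = 24°, so P = sin²(12°) ≈ 0.043.

0.043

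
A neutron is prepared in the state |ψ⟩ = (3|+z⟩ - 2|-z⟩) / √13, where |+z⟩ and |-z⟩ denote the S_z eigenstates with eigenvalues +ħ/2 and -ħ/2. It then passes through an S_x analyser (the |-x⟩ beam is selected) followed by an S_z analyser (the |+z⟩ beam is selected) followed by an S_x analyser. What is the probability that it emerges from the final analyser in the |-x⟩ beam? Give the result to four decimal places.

First analyser (S_x): P(|-x⟩) = |⟨-x|ψ⟩|² = 25/26.
After stage 1 the state is |-x⟩; P(|+z⟩) = |⟨+z|-x⟩|² = 1/2.
After stage 2 the state is |+z⟩; P(|-x⟩) = |⟨-x|+z⟩|² = 1/2.
Joint probability = 25/26 × 1/2 × 1/2 = 0.2404.

0.2404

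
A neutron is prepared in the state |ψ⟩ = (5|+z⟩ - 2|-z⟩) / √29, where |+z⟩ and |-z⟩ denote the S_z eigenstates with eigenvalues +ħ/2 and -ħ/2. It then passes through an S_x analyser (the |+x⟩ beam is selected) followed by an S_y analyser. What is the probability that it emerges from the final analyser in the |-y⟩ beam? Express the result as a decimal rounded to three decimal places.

First analyser (S_x): P(|+x⟩) = |⟨+x|ψ⟩|² = 9/58.
After stage 1 the state is |+x⟩; P(|-y⟩) = |⟨-y|+x⟩|² = 1/2.
Joint probability = 9/58 × 1/2 = 0.078.

0.078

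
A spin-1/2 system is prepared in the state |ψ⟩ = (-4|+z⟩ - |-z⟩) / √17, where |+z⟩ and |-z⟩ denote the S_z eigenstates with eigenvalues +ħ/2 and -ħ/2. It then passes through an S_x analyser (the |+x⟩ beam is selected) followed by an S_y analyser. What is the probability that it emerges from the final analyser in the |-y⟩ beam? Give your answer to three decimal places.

First analyser (S_x): P(|+x⟩) = |⟨+x|ψ⟩|² = 25/34.
After stage 1 the state is |+x⟩; P(|-y⟩) = |⟨-y|+x⟩|² = 1/2.
Joint probability = 25/34 × 1/2 = 0.368.

0.368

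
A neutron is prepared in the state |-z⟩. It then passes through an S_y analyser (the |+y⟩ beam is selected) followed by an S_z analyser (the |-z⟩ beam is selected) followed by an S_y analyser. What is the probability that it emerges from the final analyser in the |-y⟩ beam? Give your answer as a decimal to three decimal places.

First analyser (S_y): from |-z⟩, P(|+y⟩) = 1/2.
After stage 1 the state is |+y⟩; P(|-z⟩) = |⟨-z|+y⟩|² = 1/2.
After stage 2 the state is |-z⟩; P(|-y⟩) = |⟨-y|-z⟩|² = 1/2.
Joint probability = 1/2 × 1/2 × 1/2 = 0.125.

0.125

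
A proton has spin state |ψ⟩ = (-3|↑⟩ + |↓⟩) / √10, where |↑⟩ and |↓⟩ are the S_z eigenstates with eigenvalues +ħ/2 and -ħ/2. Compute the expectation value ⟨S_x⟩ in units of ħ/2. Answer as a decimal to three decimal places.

-0.600

⟨σ_x⟩ = 2 Re(a* b)/(|a|²+|b|²) with a = -3, b = 1.
a* b = -3, so ⟨σ_x⟩ = -6/10.
⟨S_x⟩ = (ħ/2)·⟨σ_x⟩.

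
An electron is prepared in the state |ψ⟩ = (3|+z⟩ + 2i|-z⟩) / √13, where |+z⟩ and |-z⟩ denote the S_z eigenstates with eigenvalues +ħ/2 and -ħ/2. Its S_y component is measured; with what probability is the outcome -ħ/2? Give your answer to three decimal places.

0.038

|-y⟩ = (|+z⟩ - i|-z⟩)/√2, so ⟨-y|ψ⟩ = (1) / (√2·√13).
P = |1|² / 26 = 1/26.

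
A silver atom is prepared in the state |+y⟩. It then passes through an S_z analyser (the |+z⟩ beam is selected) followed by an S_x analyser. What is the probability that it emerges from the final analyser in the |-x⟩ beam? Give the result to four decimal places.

First analyser (S_z): from |+y⟩, P(|+z⟩) = 1/2.
After stage 1 the state is |+z⟩; P(|-x⟩) = |⟨-x|+z⟩|² = 1/2.
Joint probability = 1/2 × 1/2 = 0.2500.

0.2500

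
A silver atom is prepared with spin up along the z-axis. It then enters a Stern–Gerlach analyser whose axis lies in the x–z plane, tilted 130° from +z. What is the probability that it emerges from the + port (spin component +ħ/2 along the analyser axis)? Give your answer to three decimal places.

0.179

For spin-½, the probability of finding spin-up along an axis at angle θ to the initial spin direction is cos²(θ/2); spin-down is sin²(θ/2).
θ = 130°, so P = cos²(65°) ≈ 0.179.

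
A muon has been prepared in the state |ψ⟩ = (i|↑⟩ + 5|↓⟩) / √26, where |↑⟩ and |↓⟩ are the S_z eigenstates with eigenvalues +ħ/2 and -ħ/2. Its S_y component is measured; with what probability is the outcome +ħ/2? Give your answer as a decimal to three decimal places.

|+y⟩ = (|↑⟩ + i|↓⟩)/√2, so ⟨+y|ψ⟩ = (-4i) / (√2·√26).
P = |-4i|² / 52 = 16/52.

0.308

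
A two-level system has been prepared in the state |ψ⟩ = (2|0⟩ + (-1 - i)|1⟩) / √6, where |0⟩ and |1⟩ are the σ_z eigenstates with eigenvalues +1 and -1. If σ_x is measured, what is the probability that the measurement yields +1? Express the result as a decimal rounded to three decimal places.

0.167

|+x⟩ = (|0⟩ + |1⟩)/√2, so ⟨+x|ψ⟩ = (1 - i) / (√2·√6).
P = |1 - i|² / 12 = 2/12.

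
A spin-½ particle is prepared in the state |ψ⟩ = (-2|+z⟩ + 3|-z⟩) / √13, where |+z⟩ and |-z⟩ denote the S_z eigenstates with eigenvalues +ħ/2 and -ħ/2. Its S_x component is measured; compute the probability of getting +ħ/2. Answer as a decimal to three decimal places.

0.038

|+x⟩ = (|+z⟩ + |-z⟩)/√2, so ⟨+x|ψ⟩ = (1) / (√2·√13).
P = |1|² / 26 = 1/26.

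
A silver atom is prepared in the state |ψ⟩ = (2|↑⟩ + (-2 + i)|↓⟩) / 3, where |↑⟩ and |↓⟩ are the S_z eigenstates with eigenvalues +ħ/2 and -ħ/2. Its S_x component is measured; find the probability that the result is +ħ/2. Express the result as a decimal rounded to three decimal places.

0.056

|+x⟩ = (|↑⟩ + |↓⟩)/√2, so ⟨+x|ψ⟩ = (i) / (√2·3).
P = |i|² / 18 = 1/18.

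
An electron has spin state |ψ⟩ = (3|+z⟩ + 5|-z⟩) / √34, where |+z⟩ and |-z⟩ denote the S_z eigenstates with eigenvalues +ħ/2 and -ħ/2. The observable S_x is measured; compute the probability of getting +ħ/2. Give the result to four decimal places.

0.9412

|+x⟩ = (|+z⟩ + |-z⟩)/√2, so ⟨+x|ψ⟩ = (8) / (√2·√34).
P = |8|² / 68 = 64/68.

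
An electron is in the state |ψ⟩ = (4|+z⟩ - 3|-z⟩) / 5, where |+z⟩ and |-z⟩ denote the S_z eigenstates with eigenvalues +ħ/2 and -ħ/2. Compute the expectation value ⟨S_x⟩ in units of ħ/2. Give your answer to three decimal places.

-0.960

⟨σ_x⟩ = 2 Re(a* b)/(|a|²+|b|²) with a = 4, b = -3.
a* b = -12, so ⟨σ_x⟩ = -24/25.
⟨S_x⟩ = (ħ/2)·⟨σ_x⟩.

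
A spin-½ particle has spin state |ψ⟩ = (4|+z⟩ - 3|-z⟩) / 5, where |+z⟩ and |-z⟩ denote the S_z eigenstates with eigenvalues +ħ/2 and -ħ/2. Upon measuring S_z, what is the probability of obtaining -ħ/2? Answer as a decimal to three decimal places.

The -ħ/2 outcome corresponds to |-z⟩. Its amplitude in |ψ⟩ is -3/5.
P = |-3|² / 25 = 9/25.

0.360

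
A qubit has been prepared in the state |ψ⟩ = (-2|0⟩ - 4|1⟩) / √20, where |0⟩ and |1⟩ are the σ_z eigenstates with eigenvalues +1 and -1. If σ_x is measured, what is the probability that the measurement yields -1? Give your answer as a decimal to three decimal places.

0.100

|-x⟩ = (|0⟩ - |1⟩)/√2, so ⟨-x|ψ⟩ = (2) / (√2·√20).
P = |2|² / 40 = 4/40.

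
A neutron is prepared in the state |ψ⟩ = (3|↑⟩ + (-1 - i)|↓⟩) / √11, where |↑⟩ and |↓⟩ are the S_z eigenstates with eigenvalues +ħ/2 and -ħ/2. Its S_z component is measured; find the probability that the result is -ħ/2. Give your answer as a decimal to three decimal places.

0.182

The -ħ/2 outcome corresponds to |↓⟩. Its amplitude in |ψ⟩ is (-1 - i)/√11.
P = |-1 - i|² / 11 = 2/11.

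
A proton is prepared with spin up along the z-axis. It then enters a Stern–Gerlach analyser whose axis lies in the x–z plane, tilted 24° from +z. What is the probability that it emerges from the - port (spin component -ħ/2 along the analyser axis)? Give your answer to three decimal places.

For spin-½, the probability of finding spin-up along an axis at angle θ to the initial spin direction is cos²(θ/2); spin-down is sin²(θ/2).
θ = 24°, so P = sin²(12°) ≈ 0.043.

0.043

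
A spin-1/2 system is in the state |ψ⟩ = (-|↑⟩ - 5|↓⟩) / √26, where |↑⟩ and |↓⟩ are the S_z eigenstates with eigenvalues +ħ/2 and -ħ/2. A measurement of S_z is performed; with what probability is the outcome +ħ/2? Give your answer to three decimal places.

0.038

The +ħ/2 outcome corresponds to |↑⟩. Its amplitude in |ψ⟩ is -1/√26.
P = |-1|² / 26 = 1/26.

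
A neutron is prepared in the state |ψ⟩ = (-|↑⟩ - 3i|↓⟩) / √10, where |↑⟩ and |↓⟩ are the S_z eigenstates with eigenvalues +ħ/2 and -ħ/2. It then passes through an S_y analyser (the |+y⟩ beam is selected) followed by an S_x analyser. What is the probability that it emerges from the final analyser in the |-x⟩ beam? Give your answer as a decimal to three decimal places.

First analyser (S_y): P(|+y⟩) = |⟨+y|ψ⟩|² = 16/20.
After stage 1 the state is |+y⟩; P(|-x⟩) = |⟨-x|+y⟩|² = 1/2.
Joint probability = 16/20 × 1/2 = 0.400.

0.400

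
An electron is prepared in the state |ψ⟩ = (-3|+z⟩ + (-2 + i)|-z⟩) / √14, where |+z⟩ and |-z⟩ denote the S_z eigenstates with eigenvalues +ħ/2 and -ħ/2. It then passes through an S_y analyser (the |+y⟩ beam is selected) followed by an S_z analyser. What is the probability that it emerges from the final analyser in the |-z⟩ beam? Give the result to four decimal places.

First analyser (S_y): P(|+y⟩) = |⟨+y|ψ⟩|² = 8/28.
After stage 1 the state is |+y⟩; P(|-z⟩) = |⟨-z|+y⟩|² = 1/2.
Joint probability = 8/28 × 1/2 = 0.1429.

0.1429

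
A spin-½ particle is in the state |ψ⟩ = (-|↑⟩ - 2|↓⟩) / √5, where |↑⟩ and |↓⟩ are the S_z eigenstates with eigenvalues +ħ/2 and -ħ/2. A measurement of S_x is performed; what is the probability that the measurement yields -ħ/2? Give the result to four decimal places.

0.1000

|-x⟩ = (|↑⟩ - |↓⟩)/√2, so ⟨-x|ψ⟩ = (1) / (√2·√5).
P = |1|² / 10 = 1/10.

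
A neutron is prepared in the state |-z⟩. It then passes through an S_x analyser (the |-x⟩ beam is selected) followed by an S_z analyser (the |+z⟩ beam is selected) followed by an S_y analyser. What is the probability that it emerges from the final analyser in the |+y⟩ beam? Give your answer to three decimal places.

First analyser (S_x): from |-z⟩, P(|-x⟩) = 1/2.
After stage 1 the state is |-x⟩; P(|+z⟩) = |⟨+z|-x⟩|² = 1/2.
After stage 2 the state is |+z⟩; P(|+y⟩) = |⟨+y|+z⟩|² = 1/2.
Joint probability = 1/2 × 1/2 × 1/2 = 0.125.

0.125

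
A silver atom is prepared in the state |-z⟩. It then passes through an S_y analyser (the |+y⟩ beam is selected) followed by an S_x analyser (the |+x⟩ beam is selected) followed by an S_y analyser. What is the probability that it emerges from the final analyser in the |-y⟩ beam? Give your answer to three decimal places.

First analyser (S_y): from |-z⟩, P(|+y⟩) = 1/2.
After stage 1 the state is |+y⟩; P(|+x⟩) = |⟨+x|+y⟩|² = 1/2.
After stage 2 the state is |+x⟩; P(|-y⟩) = |⟨-y|+x⟩|² = 1/2.
Joint probability = 1/2 × 1/2 × 1/2 = 0.125.

0.125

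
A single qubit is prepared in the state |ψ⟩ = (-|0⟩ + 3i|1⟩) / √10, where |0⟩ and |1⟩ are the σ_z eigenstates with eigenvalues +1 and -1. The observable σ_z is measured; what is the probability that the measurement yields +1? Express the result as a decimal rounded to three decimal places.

The +1 outcome corresponds to |0⟩. Its amplitude in |ψ⟩ is -1/√10.
P = |-1|² / 10 = 1/10.

0.100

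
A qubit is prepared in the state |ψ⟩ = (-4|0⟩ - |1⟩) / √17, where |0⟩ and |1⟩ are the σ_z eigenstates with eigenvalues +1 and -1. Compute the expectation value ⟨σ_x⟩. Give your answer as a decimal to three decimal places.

⟨σ_x⟩ = 2 Re(a* b)/(|a|²+|b|²) with a = -4, b = -1.
a* b = 4, so ⟨σ_x⟩ = 8/17.

0.471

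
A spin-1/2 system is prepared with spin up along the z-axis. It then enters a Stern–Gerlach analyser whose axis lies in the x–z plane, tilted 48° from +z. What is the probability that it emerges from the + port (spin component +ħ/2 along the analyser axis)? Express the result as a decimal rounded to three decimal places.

For spin-½, the probability of finding spin-up along an axis at angle θ to the initial spin direction is cos²(θ/2); spin-down is sin²(θ/2).
θ = 48°, so P = cos²(24°) ≈ 0.835.

0.835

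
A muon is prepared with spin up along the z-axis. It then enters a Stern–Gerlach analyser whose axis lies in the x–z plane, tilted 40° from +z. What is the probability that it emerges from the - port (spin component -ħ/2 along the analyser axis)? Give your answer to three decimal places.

0.117

For spin-½, the probability of finding spin-up along an axis at angle θ to the initial spin direction is cos²(θ/2); spin-down is sin²(θ/2).
θ = 40°, so P = sin²(20°) ≈ 0.117.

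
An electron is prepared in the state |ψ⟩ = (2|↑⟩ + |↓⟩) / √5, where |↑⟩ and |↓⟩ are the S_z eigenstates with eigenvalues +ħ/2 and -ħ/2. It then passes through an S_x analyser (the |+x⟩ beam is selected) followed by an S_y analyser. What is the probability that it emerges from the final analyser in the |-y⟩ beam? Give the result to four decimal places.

0.4500

First analyser (S_x): P(|+x⟩) = |⟨+x|ψ⟩|² = 9/10.
After stage 1 the state is |+x⟩; P(|-y⟩) = |⟨-y|+x⟩|² = 1/2.
Joint probability = 9/10 × 1/2 = 0.4500.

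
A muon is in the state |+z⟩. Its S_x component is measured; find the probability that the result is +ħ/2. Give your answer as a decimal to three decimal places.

In the S_z basis, |+z⟩ = |+z⟩ and |+x⟩ = (|+z⟩ + |-z⟩)/√2.
|⟨+x|+z⟩|² = 1/2.

0.500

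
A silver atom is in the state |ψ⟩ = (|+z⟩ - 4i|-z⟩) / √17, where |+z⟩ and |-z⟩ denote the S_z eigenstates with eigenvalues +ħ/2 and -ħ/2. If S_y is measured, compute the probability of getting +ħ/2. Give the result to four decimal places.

0.2647

|+y⟩ = (|+z⟩ + i|-z⟩)/√2, so ⟨+y|ψ⟩ = (-3) / (√2·√17).
P = |-3|² / 34 = 9/34.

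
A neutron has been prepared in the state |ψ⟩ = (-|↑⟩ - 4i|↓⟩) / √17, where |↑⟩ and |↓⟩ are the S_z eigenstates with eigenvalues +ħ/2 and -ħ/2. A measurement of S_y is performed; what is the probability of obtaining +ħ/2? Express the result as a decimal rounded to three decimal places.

|+y⟩ = (|↑⟩ + i|↓⟩)/√2, so ⟨+y|ψ⟩ = (-5) / (√2·√17).
P = |-5|² / 34 = 25/34.

0.735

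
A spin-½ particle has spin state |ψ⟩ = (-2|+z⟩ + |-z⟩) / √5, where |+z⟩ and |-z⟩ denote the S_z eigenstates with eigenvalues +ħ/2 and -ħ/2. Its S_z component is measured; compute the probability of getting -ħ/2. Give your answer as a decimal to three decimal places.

The -ħ/2 outcome corresponds to |-z⟩. Its amplitude in |ψ⟩ is 1/√5.
P = |1|² / 5 = 1/5.

0.200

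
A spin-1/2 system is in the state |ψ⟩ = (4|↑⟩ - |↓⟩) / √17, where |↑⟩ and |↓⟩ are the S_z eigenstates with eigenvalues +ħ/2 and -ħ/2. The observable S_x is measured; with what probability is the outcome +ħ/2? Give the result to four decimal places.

0.2647

|+x⟩ = (|↑⟩ + |↓⟩)/√2, so ⟨+x|ψ⟩ = (3) / (√2·√17).
P = |3|² / 34 = 9/34.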